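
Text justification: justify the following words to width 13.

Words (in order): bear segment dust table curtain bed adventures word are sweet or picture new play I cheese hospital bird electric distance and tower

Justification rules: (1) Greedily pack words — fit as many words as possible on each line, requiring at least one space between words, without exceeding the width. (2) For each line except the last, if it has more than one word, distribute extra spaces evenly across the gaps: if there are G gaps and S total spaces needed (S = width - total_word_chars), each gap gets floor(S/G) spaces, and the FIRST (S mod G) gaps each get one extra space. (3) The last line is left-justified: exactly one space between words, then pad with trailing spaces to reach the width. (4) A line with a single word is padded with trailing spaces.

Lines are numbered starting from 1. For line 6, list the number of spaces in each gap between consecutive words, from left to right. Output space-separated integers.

Answer: 6

Derivation:
Line 1: ['bear', 'segment'] (min_width=12, slack=1)
Line 2: ['dust', 'table'] (min_width=10, slack=3)
Line 3: ['curtain', 'bed'] (min_width=11, slack=2)
Line 4: ['adventures'] (min_width=10, slack=3)
Line 5: ['word', 'are'] (min_width=8, slack=5)
Line 6: ['sweet', 'or'] (min_width=8, slack=5)
Line 7: ['picture', 'new'] (min_width=11, slack=2)
Line 8: ['play', 'I', 'cheese'] (min_width=13, slack=0)
Line 9: ['hospital', 'bird'] (min_width=13, slack=0)
Line 10: ['electric'] (min_width=8, slack=5)
Line 11: ['distance', 'and'] (min_width=12, slack=1)
Line 12: ['tower'] (min_width=5, slack=8)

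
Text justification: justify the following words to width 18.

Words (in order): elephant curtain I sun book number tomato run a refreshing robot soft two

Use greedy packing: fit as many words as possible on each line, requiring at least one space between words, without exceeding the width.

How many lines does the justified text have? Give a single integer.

Answer: 5

Derivation:
Line 1: ['elephant', 'curtain', 'I'] (min_width=18, slack=0)
Line 2: ['sun', 'book', 'number'] (min_width=15, slack=3)
Line 3: ['tomato', 'run', 'a'] (min_width=12, slack=6)
Line 4: ['refreshing', 'robot'] (min_width=16, slack=2)
Line 5: ['soft', 'two'] (min_width=8, slack=10)
Total lines: 5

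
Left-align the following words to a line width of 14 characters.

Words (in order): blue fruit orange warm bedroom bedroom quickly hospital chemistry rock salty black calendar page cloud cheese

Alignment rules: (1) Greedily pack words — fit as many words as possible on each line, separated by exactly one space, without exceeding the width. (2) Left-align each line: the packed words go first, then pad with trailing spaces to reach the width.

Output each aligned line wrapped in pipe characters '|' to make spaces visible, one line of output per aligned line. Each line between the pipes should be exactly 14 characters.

Answer: |blue fruit    |
|orange warm   |
|bedroom       |
|bedroom       |
|quickly       |
|hospital      |
|chemistry rock|
|salty black   |
|calendar page |
|cloud cheese  |

Derivation:
Line 1: ['blue', 'fruit'] (min_width=10, slack=4)
Line 2: ['orange', 'warm'] (min_width=11, slack=3)
Line 3: ['bedroom'] (min_width=7, slack=7)
Line 4: ['bedroom'] (min_width=7, slack=7)
Line 5: ['quickly'] (min_width=7, slack=7)
Line 6: ['hospital'] (min_width=8, slack=6)
Line 7: ['chemistry', 'rock'] (min_width=14, slack=0)
Line 8: ['salty', 'black'] (min_width=11, slack=3)
Line 9: ['calendar', 'page'] (min_width=13, slack=1)
Line 10: ['cloud', 'cheese'] (min_width=12, slack=2)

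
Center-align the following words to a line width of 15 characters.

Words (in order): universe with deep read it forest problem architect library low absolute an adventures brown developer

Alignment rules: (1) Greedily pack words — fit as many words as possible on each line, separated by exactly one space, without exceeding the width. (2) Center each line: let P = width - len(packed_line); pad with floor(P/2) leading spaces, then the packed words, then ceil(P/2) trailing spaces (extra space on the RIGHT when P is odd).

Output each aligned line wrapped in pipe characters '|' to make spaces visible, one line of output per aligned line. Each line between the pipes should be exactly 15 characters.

Line 1: ['universe', 'with'] (min_width=13, slack=2)
Line 2: ['deep', 'read', 'it'] (min_width=12, slack=3)
Line 3: ['forest', 'problem'] (min_width=14, slack=1)
Line 4: ['architect'] (min_width=9, slack=6)
Line 5: ['library', 'low'] (min_width=11, slack=4)
Line 6: ['absolute', 'an'] (min_width=11, slack=4)
Line 7: ['adventures'] (min_width=10, slack=5)
Line 8: ['brown', 'developer'] (min_width=15, slack=0)

Answer: | universe with |
| deep read it  |
|forest problem |
|   architect   |
|  library low  |
|  absolute an  |
|  adventures   |
|brown developer|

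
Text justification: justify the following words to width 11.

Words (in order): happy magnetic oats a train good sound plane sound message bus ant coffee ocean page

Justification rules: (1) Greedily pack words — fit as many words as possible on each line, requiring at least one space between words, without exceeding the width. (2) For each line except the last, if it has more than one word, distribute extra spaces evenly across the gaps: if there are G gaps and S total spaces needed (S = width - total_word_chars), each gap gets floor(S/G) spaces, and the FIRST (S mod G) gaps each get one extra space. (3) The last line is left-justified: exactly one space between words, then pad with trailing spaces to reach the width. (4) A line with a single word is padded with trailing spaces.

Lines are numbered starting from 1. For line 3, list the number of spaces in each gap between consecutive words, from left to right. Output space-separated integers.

Answer: 6

Derivation:
Line 1: ['happy'] (min_width=5, slack=6)
Line 2: ['magnetic'] (min_width=8, slack=3)
Line 3: ['oats', 'a'] (min_width=6, slack=5)
Line 4: ['train', 'good'] (min_width=10, slack=1)
Line 5: ['sound', 'plane'] (min_width=11, slack=0)
Line 6: ['sound'] (min_width=5, slack=6)
Line 7: ['message', 'bus'] (min_width=11, slack=0)
Line 8: ['ant', 'coffee'] (min_width=10, slack=1)
Line 9: ['ocean', 'page'] (min_width=10, slack=1)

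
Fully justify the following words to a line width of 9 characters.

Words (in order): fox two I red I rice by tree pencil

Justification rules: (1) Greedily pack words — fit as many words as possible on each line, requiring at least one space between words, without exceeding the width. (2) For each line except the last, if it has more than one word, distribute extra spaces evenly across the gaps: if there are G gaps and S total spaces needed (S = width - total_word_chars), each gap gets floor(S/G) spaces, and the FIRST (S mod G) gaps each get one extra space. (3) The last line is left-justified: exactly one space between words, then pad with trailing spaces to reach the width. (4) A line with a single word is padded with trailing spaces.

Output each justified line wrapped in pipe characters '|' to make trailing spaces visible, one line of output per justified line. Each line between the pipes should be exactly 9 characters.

Line 1: ['fox', 'two', 'I'] (min_width=9, slack=0)
Line 2: ['red', 'I'] (min_width=5, slack=4)
Line 3: ['rice', 'by'] (min_width=7, slack=2)
Line 4: ['tree'] (min_width=4, slack=5)
Line 5: ['pencil'] (min_width=6, slack=3)

Answer: |fox two I|
|red     I|
|rice   by|
|tree     |
|pencil   |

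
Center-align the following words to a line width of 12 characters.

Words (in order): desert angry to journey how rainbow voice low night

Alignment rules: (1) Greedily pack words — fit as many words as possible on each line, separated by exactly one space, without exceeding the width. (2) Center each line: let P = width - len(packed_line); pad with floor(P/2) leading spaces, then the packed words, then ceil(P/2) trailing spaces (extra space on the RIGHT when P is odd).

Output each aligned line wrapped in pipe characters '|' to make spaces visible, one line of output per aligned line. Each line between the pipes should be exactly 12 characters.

Answer: |desert angry|
| to journey |
|how rainbow |
| voice low  |
|   night    |

Derivation:
Line 1: ['desert', 'angry'] (min_width=12, slack=0)
Line 2: ['to', 'journey'] (min_width=10, slack=2)
Line 3: ['how', 'rainbow'] (min_width=11, slack=1)
Line 4: ['voice', 'low'] (min_width=9, slack=3)
Line 5: ['night'] (min_width=5, slack=7)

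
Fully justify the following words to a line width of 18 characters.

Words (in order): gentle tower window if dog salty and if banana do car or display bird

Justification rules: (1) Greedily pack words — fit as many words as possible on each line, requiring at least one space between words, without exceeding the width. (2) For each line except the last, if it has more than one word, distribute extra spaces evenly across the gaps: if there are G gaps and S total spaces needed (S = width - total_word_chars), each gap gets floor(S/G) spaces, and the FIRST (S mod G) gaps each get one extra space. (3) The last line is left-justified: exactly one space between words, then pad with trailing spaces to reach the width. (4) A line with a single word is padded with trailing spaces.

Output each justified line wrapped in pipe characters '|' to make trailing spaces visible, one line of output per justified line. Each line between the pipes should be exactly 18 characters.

Line 1: ['gentle', 'tower'] (min_width=12, slack=6)
Line 2: ['window', 'if', 'dog'] (min_width=13, slack=5)
Line 3: ['salty', 'and', 'if'] (min_width=12, slack=6)
Line 4: ['banana', 'do', 'car', 'or'] (min_width=16, slack=2)
Line 5: ['display', 'bird'] (min_width=12, slack=6)

Answer: |gentle       tower|
|window    if   dog|
|salty    and    if|
|banana  do  car or|
|display bird      |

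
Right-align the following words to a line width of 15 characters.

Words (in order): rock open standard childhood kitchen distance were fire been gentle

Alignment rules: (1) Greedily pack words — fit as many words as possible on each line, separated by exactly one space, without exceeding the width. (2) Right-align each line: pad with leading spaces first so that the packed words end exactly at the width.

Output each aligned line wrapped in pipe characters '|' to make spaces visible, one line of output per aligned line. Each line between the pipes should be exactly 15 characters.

Line 1: ['rock', 'open'] (min_width=9, slack=6)
Line 2: ['standard'] (min_width=8, slack=7)
Line 3: ['childhood'] (min_width=9, slack=6)
Line 4: ['kitchen'] (min_width=7, slack=8)
Line 5: ['distance', 'were'] (min_width=13, slack=2)
Line 6: ['fire', 'been'] (min_width=9, slack=6)
Line 7: ['gentle'] (min_width=6, slack=9)

Answer: |      rock open|
|       standard|
|      childhood|
|        kitchen|
|  distance were|
|      fire been|
|         gentle|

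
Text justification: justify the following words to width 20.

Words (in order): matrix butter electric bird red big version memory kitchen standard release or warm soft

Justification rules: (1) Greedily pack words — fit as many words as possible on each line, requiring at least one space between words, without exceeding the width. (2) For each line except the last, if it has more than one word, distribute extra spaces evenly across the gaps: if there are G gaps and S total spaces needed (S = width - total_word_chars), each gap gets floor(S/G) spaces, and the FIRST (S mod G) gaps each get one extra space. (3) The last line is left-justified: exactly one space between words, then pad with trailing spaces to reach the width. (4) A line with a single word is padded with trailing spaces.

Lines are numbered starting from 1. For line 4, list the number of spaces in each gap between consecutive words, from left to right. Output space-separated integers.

Line 1: ['matrix', 'butter'] (min_width=13, slack=7)
Line 2: ['electric', 'bird', 'red'] (min_width=17, slack=3)
Line 3: ['big', 'version', 'memory'] (min_width=18, slack=2)
Line 4: ['kitchen', 'standard'] (min_width=16, slack=4)
Line 5: ['release', 'or', 'warm', 'soft'] (min_width=20, slack=0)

Answer: 5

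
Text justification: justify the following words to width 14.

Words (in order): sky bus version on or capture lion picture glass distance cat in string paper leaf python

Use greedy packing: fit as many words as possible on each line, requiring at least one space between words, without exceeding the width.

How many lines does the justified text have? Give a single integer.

Answer: 8

Derivation:
Line 1: ['sky', 'bus'] (min_width=7, slack=7)
Line 2: ['version', 'on', 'or'] (min_width=13, slack=1)
Line 3: ['capture', 'lion'] (min_width=12, slack=2)
Line 4: ['picture', 'glass'] (min_width=13, slack=1)
Line 5: ['distance', 'cat'] (min_width=12, slack=2)
Line 6: ['in', 'string'] (min_width=9, slack=5)
Line 7: ['paper', 'leaf'] (min_width=10, slack=4)
Line 8: ['python'] (min_width=6, slack=8)
Total lines: 8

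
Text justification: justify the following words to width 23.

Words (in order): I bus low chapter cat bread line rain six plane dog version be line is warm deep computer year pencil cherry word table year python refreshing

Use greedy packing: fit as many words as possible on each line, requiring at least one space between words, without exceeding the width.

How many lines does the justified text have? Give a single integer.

Line 1: ['I', 'bus', 'low', 'chapter', 'cat'] (min_width=21, slack=2)
Line 2: ['bread', 'line', 'rain', 'six'] (min_width=19, slack=4)
Line 3: ['plane', 'dog', 'version', 'be'] (min_width=20, slack=3)
Line 4: ['line', 'is', 'warm', 'deep'] (min_width=17, slack=6)
Line 5: ['computer', 'year', 'pencil'] (min_width=20, slack=3)
Line 6: ['cherry', 'word', 'table', 'year'] (min_width=22, slack=1)
Line 7: ['python', 'refreshing'] (min_width=17, slack=6)
Total lines: 7

Answer: 7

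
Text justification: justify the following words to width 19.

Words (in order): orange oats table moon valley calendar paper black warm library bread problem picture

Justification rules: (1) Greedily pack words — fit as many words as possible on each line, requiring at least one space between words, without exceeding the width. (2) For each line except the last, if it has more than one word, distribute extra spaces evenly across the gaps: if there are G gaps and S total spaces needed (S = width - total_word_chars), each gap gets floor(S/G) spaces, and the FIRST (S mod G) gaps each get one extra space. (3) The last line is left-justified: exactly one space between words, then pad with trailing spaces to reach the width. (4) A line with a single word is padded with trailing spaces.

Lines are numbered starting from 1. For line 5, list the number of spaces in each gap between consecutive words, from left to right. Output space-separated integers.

Answer: 7

Derivation:
Line 1: ['orange', 'oats', 'table'] (min_width=17, slack=2)
Line 2: ['moon', 'valley'] (min_width=11, slack=8)
Line 3: ['calendar', 'paper'] (min_width=14, slack=5)
Line 4: ['black', 'warm', 'library'] (min_width=18, slack=1)
Line 5: ['bread', 'problem'] (min_width=13, slack=6)
Line 6: ['picture'] (min_width=7, slack=12)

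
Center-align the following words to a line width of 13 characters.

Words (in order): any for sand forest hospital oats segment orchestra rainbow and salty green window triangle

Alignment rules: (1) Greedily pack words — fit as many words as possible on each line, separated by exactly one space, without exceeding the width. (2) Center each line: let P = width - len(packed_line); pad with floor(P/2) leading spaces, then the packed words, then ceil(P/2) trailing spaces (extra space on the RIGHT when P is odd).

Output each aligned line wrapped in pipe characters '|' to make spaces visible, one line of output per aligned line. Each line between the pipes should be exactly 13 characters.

Line 1: ['any', 'for', 'sand'] (min_width=12, slack=1)
Line 2: ['forest'] (min_width=6, slack=7)
Line 3: ['hospital', 'oats'] (min_width=13, slack=0)
Line 4: ['segment'] (min_width=7, slack=6)
Line 5: ['orchestra'] (min_width=9, slack=4)
Line 6: ['rainbow', 'and'] (min_width=11, slack=2)
Line 7: ['salty', 'green'] (min_width=11, slack=2)
Line 8: ['window'] (min_width=6, slack=7)
Line 9: ['triangle'] (min_width=8, slack=5)

Answer: |any for sand |
|   forest    |
|hospital oats|
|   segment   |
|  orchestra  |
| rainbow and |
| salty green |
|   window    |
|  triangle   |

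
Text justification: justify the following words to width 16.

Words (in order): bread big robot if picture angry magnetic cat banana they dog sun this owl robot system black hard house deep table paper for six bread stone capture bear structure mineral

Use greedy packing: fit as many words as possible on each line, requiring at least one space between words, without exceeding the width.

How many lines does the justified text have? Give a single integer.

Line 1: ['bread', 'big', 'robot'] (min_width=15, slack=1)
Line 2: ['if', 'picture', 'angry'] (min_width=16, slack=0)
Line 3: ['magnetic', 'cat'] (min_width=12, slack=4)
Line 4: ['banana', 'they', 'dog'] (min_width=15, slack=1)
Line 5: ['sun', 'this', 'owl'] (min_width=12, slack=4)
Line 6: ['robot', 'system'] (min_width=12, slack=4)
Line 7: ['black', 'hard', 'house'] (min_width=16, slack=0)
Line 8: ['deep', 'table', 'paper'] (min_width=16, slack=0)
Line 9: ['for', 'six', 'bread'] (min_width=13, slack=3)
Line 10: ['stone', 'capture'] (min_width=13, slack=3)
Line 11: ['bear', 'structure'] (min_width=14, slack=2)
Line 12: ['mineral'] (min_width=7, slack=9)
Total lines: 12

Answer: 12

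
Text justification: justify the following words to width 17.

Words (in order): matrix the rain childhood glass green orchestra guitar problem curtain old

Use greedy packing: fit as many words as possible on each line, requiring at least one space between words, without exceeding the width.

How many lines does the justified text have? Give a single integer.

Answer: 5

Derivation:
Line 1: ['matrix', 'the', 'rain'] (min_width=15, slack=2)
Line 2: ['childhood', 'glass'] (min_width=15, slack=2)
Line 3: ['green', 'orchestra'] (min_width=15, slack=2)
Line 4: ['guitar', 'problem'] (min_width=14, slack=3)
Line 5: ['curtain', 'old'] (min_width=11, slack=6)
Total lines: 5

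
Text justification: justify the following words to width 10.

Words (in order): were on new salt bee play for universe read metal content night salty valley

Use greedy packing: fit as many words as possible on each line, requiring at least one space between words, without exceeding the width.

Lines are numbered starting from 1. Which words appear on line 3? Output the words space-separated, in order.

Answer: bee play

Derivation:
Line 1: ['were', 'on'] (min_width=7, slack=3)
Line 2: ['new', 'salt'] (min_width=8, slack=2)
Line 3: ['bee', 'play'] (min_width=8, slack=2)
Line 4: ['for'] (min_width=3, slack=7)
Line 5: ['universe'] (min_width=8, slack=2)
Line 6: ['read', 'metal'] (min_width=10, slack=0)
Line 7: ['content'] (min_width=7, slack=3)
Line 8: ['night'] (min_width=5, slack=5)
Line 9: ['salty'] (min_width=5, slack=5)
Line 10: ['valley'] (min_width=6, slack=4)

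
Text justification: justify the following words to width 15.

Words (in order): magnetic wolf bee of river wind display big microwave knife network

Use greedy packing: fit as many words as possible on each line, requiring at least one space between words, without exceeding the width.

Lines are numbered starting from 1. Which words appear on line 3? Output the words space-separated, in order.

Line 1: ['magnetic', 'wolf'] (min_width=13, slack=2)
Line 2: ['bee', 'of', 'river'] (min_width=12, slack=3)
Line 3: ['wind', 'display'] (min_width=12, slack=3)
Line 4: ['big', 'microwave'] (min_width=13, slack=2)
Line 5: ['knife', 'network'] (min_width=13, slack=2)

Answer: wind display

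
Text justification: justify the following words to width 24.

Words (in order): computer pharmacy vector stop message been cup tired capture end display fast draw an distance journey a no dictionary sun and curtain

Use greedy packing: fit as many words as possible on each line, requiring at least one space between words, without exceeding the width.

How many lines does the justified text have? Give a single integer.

Answer: 7

Derivation:
Line 1: ['computer', 'pharmacy', 'vector'] (min_width=24, slack=0)
Line 2: ['stop', 'message', 'been', 'cup'] (min_width=21, slack=3)
Line 3: ['tired', 'capture', 'end'] (min_width=17, slack=7)
Line 4: ['display', 'fast', 'draw', 'an'] (min_width=20, slack=4)
Line 5: ['distance', 'journey', 'a', 'no'] (min_width=21, slack=3)
Line 6: ['dictionary', 'sun', 'and'] (min_width=18, slack=6)
Line 7: ['curtain'] (min_width=7, slack=17)
Total lines: 7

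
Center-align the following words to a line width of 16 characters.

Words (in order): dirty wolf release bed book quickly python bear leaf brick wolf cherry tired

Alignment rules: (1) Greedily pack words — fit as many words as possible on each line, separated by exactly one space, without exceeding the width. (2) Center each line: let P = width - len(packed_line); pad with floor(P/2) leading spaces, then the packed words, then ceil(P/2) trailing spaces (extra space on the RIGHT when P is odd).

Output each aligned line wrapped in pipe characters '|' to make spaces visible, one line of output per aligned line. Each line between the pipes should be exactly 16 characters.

Line 1: ['dirty', 'wolf'] (min_width=10, slack=6)
Line 2: ['release', 'bed', 'book'] (min_width=16, slack=0)
Line 3: ['quickly', 'python'] (min_width=14, slack=2)
Line 4: ['bear', 'leaf', 'brick'] (min_width=15, slack=1)
Line 5: ['wolf', 'cherry'] (min_width=11, slack=5)
Line 6: ['tired'] (min_width=5, slack=11)

Answer: |   dirty wolf   |
|release bed book|
| quickly python |
|bear leaf brick |
|  wolf cherry   |
|     tired      |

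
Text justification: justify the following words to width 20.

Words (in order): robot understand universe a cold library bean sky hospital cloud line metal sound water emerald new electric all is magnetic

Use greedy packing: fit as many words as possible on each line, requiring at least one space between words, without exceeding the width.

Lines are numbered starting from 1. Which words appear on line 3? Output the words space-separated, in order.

Answer: library bean sky

Derivation:
Line 1: ['robot', 'understand'] (min_width=16, slack=4)
Line 2: ['universe', 'a', 'cold'] (min_width=15, slack=5)
Line 3: ['library', 'bean', 'sky'] (min_width=16, slack=4)
Line 4: ['hospital', 'cloud', 'line'] (min_width=19, slack=1)
Line 5: ['metal', 'sound', 'water'] (min_width=17, slack=3)
Line 6: ['emerald', 'new', 'electric'] (min_width=20, slack=0)
Line 7: ['all', 'is', 'magnetic'] (min_width=15, slack=5)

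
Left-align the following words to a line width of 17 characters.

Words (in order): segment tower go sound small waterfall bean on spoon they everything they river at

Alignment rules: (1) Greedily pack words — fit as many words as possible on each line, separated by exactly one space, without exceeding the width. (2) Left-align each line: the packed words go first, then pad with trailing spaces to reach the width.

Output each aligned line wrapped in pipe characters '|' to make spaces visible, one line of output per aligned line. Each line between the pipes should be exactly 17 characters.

Answer: |segment tower go |
|sound small      |
|waterfall bean on|
|spoon they       |
|everything they  |
|river at         |

Derivation:
Line 1: ['segment', 'tower', 'go'] (min_width=16, slack=1)
Line 2: ['sound', 'small'] (min_width=11, slack=6)
Line 3: ['waterfall', 'bean', 'on'] (min_width=17, slack=0)
Line 4: ['spoon', 'they'] (min_width=10, slack=7)
Line 5: ['everything', 'they'] (min_width=15, slack=2)
Line 6: ['river', 'at'] (min_width=8, slack=9)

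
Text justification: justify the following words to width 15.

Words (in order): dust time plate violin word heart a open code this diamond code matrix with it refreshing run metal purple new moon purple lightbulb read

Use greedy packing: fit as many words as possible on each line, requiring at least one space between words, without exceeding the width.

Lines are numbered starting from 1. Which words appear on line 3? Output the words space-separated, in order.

Answer: heart a open

Derivation:
Line 1: ['dust', 'time', 'plate'] (min_width=15, slack=0)
Line 2: ['violin', 'word'] (min_width=11, slack=4)
Line 3: ['heart', 'a', 'open'] (min_width=12, slack=3)
Line 4: ['code', 'this'] (min_width=9, slack=6)
Line 5: ['diamond', 'code'] (min_width=12, slack=3)
Line 6: ['matrix', 'with', 'it'] (min_width=14, slack=1)
Line 7: ['refreshing', 'run'] (min_width=14, slack=1)
Line 8: ['metal', 'purple'] (min_width=12, slack=3)
Line 9: ['new', 'moon', 'purple'] (min_width=15, slack=0)
Line 10: ['lightbulb', 'read'] (min_width=14, slack=1)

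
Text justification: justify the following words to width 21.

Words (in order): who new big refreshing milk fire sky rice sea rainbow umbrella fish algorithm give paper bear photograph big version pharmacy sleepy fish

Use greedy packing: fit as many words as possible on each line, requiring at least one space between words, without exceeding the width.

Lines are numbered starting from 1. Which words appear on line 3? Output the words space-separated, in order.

Answer: sky rice sea rainbow

Derivation:
Line 1: ['who', 'new', 'big'] (min_width=11, slack=10)
Line 2: ['refreshing', 'milk', 'fire'] (min_width=20, slack=1)
Line 3: ['sky', 'rice', 'sea', 'rainbow'] (min_width=20, slack=1)
Line 4: ['umbrella', 'fish'] (min_width=13, slack=8)
Line 5: ['algorithm', 'give', 'paper'] (min_width=20, slack=1)
Line 6: ['bear', 'photograph', 'big'] (min_width=19, slack=2)
Line 7: ['version', 'pharmacy'] (min_width=16, slack=5)
Line 8: ['sleepy', 'fish'] (min_width=11, slack=10)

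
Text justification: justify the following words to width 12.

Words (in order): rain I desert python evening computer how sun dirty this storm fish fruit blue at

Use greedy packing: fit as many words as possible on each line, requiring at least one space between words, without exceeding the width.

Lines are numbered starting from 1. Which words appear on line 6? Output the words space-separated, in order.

Line 1: ['rain', 'I'] (min_width=6, slack=6)
Line 2: ['desert'] (min_width=6, slack=6)
Line 3: ['python'] (min_width=6, slack=6)
Line 4: ['evening'] (min_width=7, slack=5)
Line 5: ['computer', 'how'] (min_width=12, slack=0)
Line 6: ['sun', 'dirty'] (min_width=9, slack=3)
Line 7: ['this', 'storm'] (min_width=10, slack=2)
Line 8: ['fish', 'fruit'] (min_width=10, slack=2)
Line 9: ['blue', 'at'] (min_width=7, slack=5)

Answer: sun dirty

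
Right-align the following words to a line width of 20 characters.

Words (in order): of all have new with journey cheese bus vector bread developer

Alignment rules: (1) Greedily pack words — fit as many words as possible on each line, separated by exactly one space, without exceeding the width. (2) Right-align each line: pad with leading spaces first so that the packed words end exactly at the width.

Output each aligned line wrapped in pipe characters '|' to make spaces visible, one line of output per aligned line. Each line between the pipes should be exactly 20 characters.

Line 1: ['of', 'all', 'have', 'new', 'with'] (min_width=20, slack=0)
Line 2: ['journey', 'cheese', 'bus'] (min_width=18, slack=2)
Line 3: ['vector', 'bread'] (min_width=12, slack=8)
Line 4: ['developer'] (min_width=9, slack=11)

Answer: |of all have new with|
|  journey cheese bus|
|        vector bread|
|           developer|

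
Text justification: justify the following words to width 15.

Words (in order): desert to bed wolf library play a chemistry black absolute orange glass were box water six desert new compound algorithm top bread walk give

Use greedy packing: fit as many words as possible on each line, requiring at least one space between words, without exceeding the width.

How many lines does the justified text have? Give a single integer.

Answer: 11

Derivation:
Line 1: ['desert', 'to', 'bed'] (min_width=13, slack=2)
Line 2: ['wolf', 'library'] (min_width=12, slack=3)
Line 3: ['play', 'a'] (min_width=6, slack=9)
Line 4: ['chemistry', 'black'] (min_width=15, slack=0)
Line 5: ['absolute', 'orange'] (min_width=15, slack=0)
Line 6: ['glass', 'were', 'box'] (min_width=14, slack=1)
Line 7: ['water', 'six'] (min_width=9, slack=6)
Line 8: ['desert', 'new'] (min_width=10, slack=5)
Line 9: ['compound'] (min_width=8, slack=7)
Line 10: ['algorithm', 'top'] (min_width=13, slack=2)
Line 11: ['bread', 'walk', 'give'] (min_width=15, slack=0)
Total lines: 11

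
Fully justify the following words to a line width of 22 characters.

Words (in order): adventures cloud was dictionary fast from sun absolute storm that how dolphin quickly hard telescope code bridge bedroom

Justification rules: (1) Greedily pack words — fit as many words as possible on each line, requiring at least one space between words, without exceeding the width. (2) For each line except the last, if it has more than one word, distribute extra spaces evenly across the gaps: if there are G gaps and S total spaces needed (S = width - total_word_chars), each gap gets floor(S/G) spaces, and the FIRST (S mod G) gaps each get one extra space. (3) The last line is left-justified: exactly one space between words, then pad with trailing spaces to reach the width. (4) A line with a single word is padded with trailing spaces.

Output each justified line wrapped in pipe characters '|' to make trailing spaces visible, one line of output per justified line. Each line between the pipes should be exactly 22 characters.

Answer: |adventures  cloud  was|
|dictionary  fast  from|
|sun   absolute   storm|
|that    how    dolphin|
|quickly hard telescope|
|code bridge bedroom   |

Derivation:
Line 1: ['adventures', 'cloud', 'was'] (min_width=20, slack=2)
Line 2: ['dictionary', 'fast', 'from'] (min_width=20, slack=2)
Line 3: ['sun', 'absolute', 'storm'] (min_width=18, slack=4)
Line 4: ['that', 'how', 'dolphin'] (min_width=16, slack=6)
Line 5: ['quickly', 'hard', 'telescope'] (min_width=22, slack=0)
Line 6: ['code', 'bridge', 'bedroom'] (min_width=19, slack=3)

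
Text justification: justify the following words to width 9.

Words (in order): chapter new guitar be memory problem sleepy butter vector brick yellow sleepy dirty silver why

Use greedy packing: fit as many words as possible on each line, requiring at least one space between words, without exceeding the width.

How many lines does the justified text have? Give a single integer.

Line 1: ['chapter'] (min_width=7, slack=2)
Line 2: ['new'] (min_width=3, slack=6)
Line 3: ['guitar', 'be'] (min_width=9, slack=0)
Line 4: ['memory'] (min_width=6, slack=3)
Line 5: ['problem'] (min_width=7, slack=2)
Line 6: ['sleepy'] (min_width=6, slack=3)
Line 7: ['butter'] (min_width=6, slack=3)
Line 8: ['vector'] (min_width=6, slack=3)
Line 9: ['brick'] (min_width=5, slack=4)
Line 10: ['yellow'] (min_width=6, slack=3)
Line 11: ['sleepy'] (min_width=6, slack=3)
Line 12: ['dirty'] (min_width=5, slack=4)
Line 13: ['silver'] (min_width=6, slack=3)
Line 14: ['why'] (min_width=3, slack=6)
Total lines: 14

Answer: 14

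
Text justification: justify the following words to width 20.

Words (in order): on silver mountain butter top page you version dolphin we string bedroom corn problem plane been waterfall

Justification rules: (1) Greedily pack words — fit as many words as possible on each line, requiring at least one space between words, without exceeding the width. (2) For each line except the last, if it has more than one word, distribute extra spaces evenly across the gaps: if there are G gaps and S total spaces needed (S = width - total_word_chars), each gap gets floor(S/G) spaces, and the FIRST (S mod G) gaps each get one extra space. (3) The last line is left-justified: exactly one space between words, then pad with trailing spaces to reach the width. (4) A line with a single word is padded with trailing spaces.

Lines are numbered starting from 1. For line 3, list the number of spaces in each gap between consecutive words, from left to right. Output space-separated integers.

Answer: 2 2

Derivation:
Line 1: ['on', 'silver', 'mountain'] (min_width=18, slack=2)
Line 2: ['butter', 'top', 'page', 'you'] (min_width=19, slack=1)
Line 3: ['version', 'dolphin', 'we'] (min_width=18, slack=2)
Line 4: ['string', 'bedroom', 'corn'] (min_width=19, slack=1)
Line 5: ['problem', 'plane', 'been'] (min_width=18, slack=2)
Line 6: ['waterfall'] (min_width=9, slack=11)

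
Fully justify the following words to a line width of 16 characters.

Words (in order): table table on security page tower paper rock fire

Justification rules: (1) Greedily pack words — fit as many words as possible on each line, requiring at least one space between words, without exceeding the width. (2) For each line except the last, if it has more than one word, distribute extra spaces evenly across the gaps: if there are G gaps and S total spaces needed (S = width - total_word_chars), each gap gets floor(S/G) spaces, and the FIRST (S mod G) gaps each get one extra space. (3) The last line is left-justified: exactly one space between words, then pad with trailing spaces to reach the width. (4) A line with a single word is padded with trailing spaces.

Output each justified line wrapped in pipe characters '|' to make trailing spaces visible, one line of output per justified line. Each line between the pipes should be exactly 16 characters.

Line 1: ['table', 'table', 'on'] (min_width=14, slack=2)
Line 2: ['security', 'page'] (min_width=13, slack=3)
Line 3: ['tower', 'paper', 'rock'] (min_width=16, slack=0)
Line 4: ['fire'] (min_width=4, slack=12)

Answer: |table  table  on|
|security    page|
|tower paper rock|
|fire            |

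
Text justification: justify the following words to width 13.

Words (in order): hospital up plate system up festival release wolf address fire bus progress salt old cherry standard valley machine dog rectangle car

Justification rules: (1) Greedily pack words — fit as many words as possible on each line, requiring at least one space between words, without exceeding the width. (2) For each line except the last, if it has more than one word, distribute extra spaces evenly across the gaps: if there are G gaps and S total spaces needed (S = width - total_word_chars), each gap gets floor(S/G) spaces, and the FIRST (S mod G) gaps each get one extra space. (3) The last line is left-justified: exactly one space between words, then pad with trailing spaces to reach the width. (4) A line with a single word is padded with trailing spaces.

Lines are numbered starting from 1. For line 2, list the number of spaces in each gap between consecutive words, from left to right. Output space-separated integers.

Answer: 2

Derivation:
Line 1: ['hospital', 'up'] (min_width=11, slack=2)
Line 2: ['plate', 'system'] (min_width=12, slack=1)
Line 3: ['up', 'festival'] (min_width=11, slack=2)
Line 4: ['release', 'wolf'] (min_width=12, slack=1)
Line 5: ['address', 'fire'] (min_width=12, slack=1)
Line 6: ['bus', 'progress'] (min_width=12, slack=1)
Line 7: ['salt', 'old'] (min_width=8, slack=5)
Line 8: ['cherry'] (min_width=6, slack=7)
Line 9: ['standard'] (min_width=8, slack=5)
Line 10: ['valley'] (min_width=6, slack=7)
Line 11: ['machine', 'dog'] (min_width=11, slack=2)
Line 12: ['rectangle', 'car'] (min_width=13, slack=0)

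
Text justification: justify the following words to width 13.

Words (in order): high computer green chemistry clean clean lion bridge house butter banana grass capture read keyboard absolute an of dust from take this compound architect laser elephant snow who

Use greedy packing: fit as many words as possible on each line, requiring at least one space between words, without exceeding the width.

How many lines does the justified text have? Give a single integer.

Line 1: ['high', 'computer'] (min_width=13, slack=0)
Line 2: ['green'] (min_width=5, slack=8)
Line 3: ['chemistry'] (min_width=9, slack=4)
Line 4: ['clean', 'clean'] (min_width=11, slack=2)
Line 5: ['lion', 'bridge'] (min_width=11, slack=2)
Line 6: ['house', 'butter'] (min_width=12, slack=1)
Line 7: ['banana', 'grass'] (min_width=12, slack=1)
Line 8: ['capture', 'read'] (min_width=12, slack=1)
Line 9: ['keyboard'] (min_width=8, slack=5)
Line 10: ['absolute', 'an'] (min_width=11, slack=2)
Line 11: ['of', 'dust', 'from'] (min_width=12, slack=1)
Line 12: ['take', 'this'] (min_width=9, slack=4)
Line 13: ['compound'] (min_width=8, slack=5)
Line 14: ['architect'] (min_width=9, slack=4)
Line 15: ['laser'] (min_width=5, slack=8)
Line 16: ['elephant', 'snow'] (min_width=13, slack=0)
Line 17: ['who'] (min_width=3, slack=10)
Total lines: 17

Answer: 17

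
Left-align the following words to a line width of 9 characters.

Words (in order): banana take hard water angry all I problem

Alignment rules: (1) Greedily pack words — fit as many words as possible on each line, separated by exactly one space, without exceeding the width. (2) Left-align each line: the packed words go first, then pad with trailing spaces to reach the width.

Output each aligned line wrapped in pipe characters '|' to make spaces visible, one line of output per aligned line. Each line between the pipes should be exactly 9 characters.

Answer: |banana   |
|take hard|
|water    |
|angry all|
|I problem|

Derivation:
Line 1: ['banana'] (min_width=6, slack=3)
Line 2: ['take', 'hard'] (min_width=9, slack=0)
Line 3: ['water'] (min_width=5, slack=4)
Line 4: ['angry', 'all'] (min_width=9, slack=0)
Line 5: ['I', 'problem'] (min_width=9, slack=0)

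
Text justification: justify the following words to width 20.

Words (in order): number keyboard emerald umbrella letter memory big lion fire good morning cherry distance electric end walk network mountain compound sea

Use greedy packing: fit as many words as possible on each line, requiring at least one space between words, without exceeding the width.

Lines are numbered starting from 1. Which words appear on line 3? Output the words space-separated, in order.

Line 1: ['number', 'keyboard'] (min_width=15, slack=5)
Line 2: ['emerald', 'umbrella'] (min_width=16, slack=4)
Line 3: ['letter', 'memory', 'big'] (min_width=17, slack=3)
Line 4: ['lion', 'fire', 'good'] (min_width=14, slack=6)
Line 5: ['morning', 'cherry'] (min_width=14, slack=6)
Line 6: ['distance', 'electric'] (min_width=17, slack=3)
Line 7: ['end', 'walk', 'network'] (min_width=16, slack=4)
Line 8: ['mountain', 'compound'] (min_width=17, slack=3)
Line 9: ['sea'] (min_width=3, slack=17)

Answer: letter memory big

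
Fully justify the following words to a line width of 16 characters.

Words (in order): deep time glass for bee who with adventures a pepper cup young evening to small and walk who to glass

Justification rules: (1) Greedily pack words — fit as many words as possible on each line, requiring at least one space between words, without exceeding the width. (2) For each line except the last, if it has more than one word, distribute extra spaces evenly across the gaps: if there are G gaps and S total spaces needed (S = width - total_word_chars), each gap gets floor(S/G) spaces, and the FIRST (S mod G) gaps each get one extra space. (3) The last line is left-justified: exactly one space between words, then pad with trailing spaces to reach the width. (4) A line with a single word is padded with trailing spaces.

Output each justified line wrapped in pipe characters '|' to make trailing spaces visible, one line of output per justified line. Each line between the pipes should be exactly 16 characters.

Answer: |deep  time glass|
|for bee who with|
|adventures     a|
|pepper cup young|
|evening to small|
|and  walk who to|
|glass           |

Derivation:
Line 1: ['deep', 'time', 'glass'] (min_width=15, slack=1)
Line 2: ['for', 'bee', 'who', 'with'] (min_width=16, slack=0)
Line 3: ['adventures', 'a'] (min_width=12, slack=4)
Line 4: ['pepper', 'cup', 'young'] (min_width=16, slack=0)
Line 5: ['evening', 'to', 'small'] (min_width=16, slack=0)
Line 6: ['and', 'walk', 'who', 'to'] (min_width=15, slack=1)
Line 7: ['glass'] (min_width=5, slack=11)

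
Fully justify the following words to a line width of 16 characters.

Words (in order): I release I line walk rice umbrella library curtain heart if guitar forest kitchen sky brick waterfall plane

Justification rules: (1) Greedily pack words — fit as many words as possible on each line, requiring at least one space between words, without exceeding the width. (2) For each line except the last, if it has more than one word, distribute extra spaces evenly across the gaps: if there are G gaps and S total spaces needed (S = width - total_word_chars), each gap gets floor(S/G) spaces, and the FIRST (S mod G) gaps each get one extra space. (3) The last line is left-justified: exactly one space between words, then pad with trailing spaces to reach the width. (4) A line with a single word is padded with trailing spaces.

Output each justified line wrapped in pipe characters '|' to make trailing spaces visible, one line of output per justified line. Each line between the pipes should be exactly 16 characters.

Line 1: ['I', 'release', 'I', 'line'] (min_width=16, slack=0)
Line 2: ['walk', 'rice'] (min_width=9, slack=7)
Line 3: ['umbrella', 'library'] (min_width=16, slack=0)
Line 4: ['curtain', 'heart', 'if'] (min_width=16, slack=0)
Line 5: ['guitar', 'forest'] (min_width=13, slack=3)
Line 6: ['kitchen', 'sky'] (min_width=11, slack=5)
Line 7: ['brick', 'waterfall'] (min_width=15, slack=1)
Line 8: ['plane'] (min_width=5, slack=11)

Answer: |I release I line|
|walk        rice|
|umbrella library|
|curtain heart if|
|guitar    forest|
|kitchen      sky|
|brick  waterfall|
|plane           |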